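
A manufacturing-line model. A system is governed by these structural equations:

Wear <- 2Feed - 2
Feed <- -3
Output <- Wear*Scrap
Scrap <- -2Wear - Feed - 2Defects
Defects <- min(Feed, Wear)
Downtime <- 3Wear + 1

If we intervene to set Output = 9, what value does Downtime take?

The intervention breaks the incoming arrows to Output: Output <- Wear*Scrap no longer applies, and Output = 9.
Since Downtime is not a descendant of the intervened variable, it is unaffected.
Wear = 2Feed - 2  [with Feed=-3]  = -8
Downtime = 3Wear + 1  [with Wear=-8]  = -23

-23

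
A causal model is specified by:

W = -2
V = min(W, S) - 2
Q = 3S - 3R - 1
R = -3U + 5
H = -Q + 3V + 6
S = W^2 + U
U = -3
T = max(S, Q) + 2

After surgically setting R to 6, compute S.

1

do(R=6) replaces the equation R = -3U + 5 with the constant R = 6.
S is not downstream of the intervention, so its value is determined by the original equations.
S = W^2 + U  [with W=-2, U=-3]  = 1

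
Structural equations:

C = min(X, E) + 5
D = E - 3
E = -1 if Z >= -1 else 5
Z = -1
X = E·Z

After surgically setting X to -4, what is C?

1

The intervention breaks the incoming arrows to X: X = E·Z no longer applies, and X = -4.
E = -1 if Z >= -1 else 5  [with Z=-1]  = -1
C = min(X, E) + 5  [with X=-4, E=-1]  = 1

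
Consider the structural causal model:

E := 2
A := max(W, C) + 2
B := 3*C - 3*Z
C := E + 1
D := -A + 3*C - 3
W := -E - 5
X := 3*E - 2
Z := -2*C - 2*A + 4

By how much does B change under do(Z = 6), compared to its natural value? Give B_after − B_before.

Intervening sets Z = 6 and removes its equation (Z := -2*C - 2*A + 4).
C = E + 1  [with E=2]  = 3
B = 3*C - 3*Z  [with C=3, Z=6]  = -9
Without intervention: W = -E - 5  [with E=2]  = -7; C = E + 1  [with E=2]  = 3; A = max(W, C) + 2  [with W=-7, C=3]  = 5; Z = -2*C - 2*A + 4  [with C=3, A=5]  = -12; B = 3*C - 3*Z  [with C=3, Z=-12]  = 45.
Change = -9 − 45 = -54.

-54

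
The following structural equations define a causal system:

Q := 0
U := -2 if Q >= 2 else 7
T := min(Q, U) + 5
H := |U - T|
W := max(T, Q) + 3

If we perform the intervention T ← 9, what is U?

7

Under do(T=9), the mechanism T := min(Q, U) + 5 is discarded; T is fixed at 9.
Since U is not a descendant of the intervened variable, it is unaffected.
U = -2 if Q >= 2 else 7  [with Q=0]  = 7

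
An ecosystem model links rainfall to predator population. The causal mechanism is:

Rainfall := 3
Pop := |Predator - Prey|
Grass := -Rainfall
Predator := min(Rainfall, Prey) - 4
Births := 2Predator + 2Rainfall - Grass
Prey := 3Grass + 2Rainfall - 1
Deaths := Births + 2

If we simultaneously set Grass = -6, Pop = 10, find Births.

-22

Setting Grass = -6, Pop = 10 by intervention discards those variables' equations.
Prey = 3Grass + 2Rainfall - 1  [with Grass=-6, Rainfall=3]  = -13
Predator = min(Rainfall, Prey) - 4  [with Rainfall=3, Prey=-13]  = -17
Births = 2Predator + 2Rainfall - Grass  [with Predator=-17, Rainfall=3, Grass=-6]  = -22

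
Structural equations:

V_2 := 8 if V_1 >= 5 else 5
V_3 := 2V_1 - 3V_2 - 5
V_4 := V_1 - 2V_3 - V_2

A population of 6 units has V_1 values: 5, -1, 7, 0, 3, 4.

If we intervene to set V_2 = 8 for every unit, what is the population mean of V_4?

do(V_2=8) breaks V_2's dependence on V_1. With V_2=8 fixed, V_4 across the units is 35, 53, 29, 50, 41, 38, mean 41.

41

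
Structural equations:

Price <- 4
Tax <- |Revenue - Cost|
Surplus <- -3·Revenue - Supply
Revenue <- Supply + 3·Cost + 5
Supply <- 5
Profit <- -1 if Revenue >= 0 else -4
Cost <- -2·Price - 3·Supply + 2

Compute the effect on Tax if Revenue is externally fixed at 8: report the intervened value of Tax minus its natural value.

Intervening sets Revenue = 8 and removes its equation (Revenue <- Supply + 3·Cost + 5).
Cost = -2·Price - 3·Supply + 2  [with Price=4, Supply=5]  = -21
Tax = |Revenue - Cost|  [with Revenue=8, Cost=-21]  = 29
Without intervention: Cost = -2·Price - 3·Supply + 2  [with Price=4, Supply=5]  = -21; Revenue = Supply + 3·Cost + 5  [with Supply=5, Cost=-21]  = -53; Tax = |Revenue - Cost|  [with Revenue=-53, Cost=-21]  = 32.
Change = 29 − 32 = -3.

-3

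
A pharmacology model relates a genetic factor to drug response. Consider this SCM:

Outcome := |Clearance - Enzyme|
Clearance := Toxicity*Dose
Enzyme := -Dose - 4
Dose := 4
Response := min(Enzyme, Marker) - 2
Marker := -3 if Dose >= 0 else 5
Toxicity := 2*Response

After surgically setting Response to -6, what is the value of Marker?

-3

Under do(Response=-6), the mechanism Response := min(Enzyme, Marker) - 2 is discarded; Response is fixed at -6.
Since Marker is not a descendant of the intervened variable, it is unaffected.
Marker = -3 if Dose >= 0 else 5  [with Dose=4]  = -3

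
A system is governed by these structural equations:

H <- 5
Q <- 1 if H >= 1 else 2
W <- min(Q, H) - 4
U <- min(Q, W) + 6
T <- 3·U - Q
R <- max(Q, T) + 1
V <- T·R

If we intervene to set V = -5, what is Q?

Under do(V=-5), the mechanism V <- T·R is discarded; V is fixed at -5.
Q is not downstream of the intervention, so its value is determined by the original equations.
Q = 1 if H >= 1 else 2  [with H=5]  = 1

1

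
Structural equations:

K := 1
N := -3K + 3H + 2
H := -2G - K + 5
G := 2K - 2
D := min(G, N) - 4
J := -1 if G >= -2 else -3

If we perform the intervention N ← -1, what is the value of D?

-5

Under do(N=-1), the mechanism N := -3K + 3H + 2 is discarded; N is fixed at -1.
G = 2K - 2  [with K=1]  = 0
D = min(G, N) - 4  [with G=0, N=-1]  = -5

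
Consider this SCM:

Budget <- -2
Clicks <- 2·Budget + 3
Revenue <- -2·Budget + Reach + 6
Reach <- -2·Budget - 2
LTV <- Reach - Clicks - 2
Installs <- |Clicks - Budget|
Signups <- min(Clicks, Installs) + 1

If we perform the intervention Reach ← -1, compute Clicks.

-1

The intervention breaks the incoming arrows to Reach: Reach <- -2·Budget - 2 no longer applies, and Reach = -1.
Since Clicks is not a descendant of the intervened variable, it is unaffected.
Clicks = 2·Budget + 3  [with Budget=-2]  = -1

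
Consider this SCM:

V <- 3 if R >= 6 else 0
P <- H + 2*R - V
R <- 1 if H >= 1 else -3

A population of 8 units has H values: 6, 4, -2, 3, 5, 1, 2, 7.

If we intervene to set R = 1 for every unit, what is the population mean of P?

5.25

Every unit gets R=1 under the intervention. P values become 8, 6, 0, 5, 7, 3, 4, 9; E[P|do(R=1)] = 5.25.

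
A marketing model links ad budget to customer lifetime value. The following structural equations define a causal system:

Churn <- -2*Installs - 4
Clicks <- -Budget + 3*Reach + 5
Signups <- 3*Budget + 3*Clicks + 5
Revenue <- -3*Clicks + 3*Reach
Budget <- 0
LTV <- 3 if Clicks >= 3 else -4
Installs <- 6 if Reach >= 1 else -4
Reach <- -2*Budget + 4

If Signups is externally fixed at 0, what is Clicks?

17

do(Signups=0) replaces the equation Signups <- 3*Budget + 3*Clicks + 5 with the constant Signups = 0.
Clicks is not downstream of the intervention, so its value is determined by the original equations.
Reach = -2*Budget + 4  [with Budget=0]  = 4
Clicks = -Budget + 3*Reach + 5  [with Budget=0, Reach=4]  = 17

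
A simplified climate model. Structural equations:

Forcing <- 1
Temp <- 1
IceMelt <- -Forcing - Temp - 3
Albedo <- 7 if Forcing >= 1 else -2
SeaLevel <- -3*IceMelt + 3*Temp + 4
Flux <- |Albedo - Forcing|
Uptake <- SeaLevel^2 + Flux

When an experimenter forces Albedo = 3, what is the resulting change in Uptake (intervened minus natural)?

The intervention breaks the incoming arrows to Albedo: Albedo <- 7 if Forcing >= 1 else -2 no longer applies, and Albedo = 3.
IceMelt = -Forcing - Temp - 3  [with Forcing=1, Temp=1]  = -5
SeaLevel = -3*IceMelt + 3*Temp + 4  [with IceMelt=-5, Temp=1]  = 22
Flux = |Albedo - Forcing|  [with Albedo=3, Forcing=1]  = 2
Uptake = SeaLevel^2 + Flux  [with SeaLevel=22, Flux=2]  = 486
Without intervention: IceMelt = -Forcing - Temp - 3  [with Forcing=1, Temp=1]  = -5; Albedo = 7 if Forcing >= 1 else -2  [with Forcing=1]  = 7; SeaLevel = -3*IceMelt + 3*Temp + 4  [with IceMelt=-5, Temp=1]  = 22; Flux = |Albedo - Forcing|  [with Albedo=7, Forcing=1]  = 6; Uptake = SeaLevel^2 + Flux  [with SeaLevel=22, Flux=6]  = 490.
Change = 486 − 490 = -4.

-4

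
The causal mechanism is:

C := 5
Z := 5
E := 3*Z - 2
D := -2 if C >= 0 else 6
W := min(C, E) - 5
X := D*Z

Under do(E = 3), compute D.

The intervention breaks the incoming arrows to E: E := 3*Z - 2 no longer applies, and E = 3.
D is not downstream of the intervention, so its value is determined by the original equations.
D = -2 if C >= 0 else 6  [with C=5]  = -2

-2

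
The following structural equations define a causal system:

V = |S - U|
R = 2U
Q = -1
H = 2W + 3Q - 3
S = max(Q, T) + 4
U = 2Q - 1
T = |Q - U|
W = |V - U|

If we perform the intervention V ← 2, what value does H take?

4

Intervening sets V = 2 and removes its equation (V = |S - U|).
U = 2Q - 1  [with Q=-1]  = -3
W = |V - U|  [with V=2, U=-3]  = 5
H = 2W + 3Q - 3  [with W=5, Q=-1]  = 4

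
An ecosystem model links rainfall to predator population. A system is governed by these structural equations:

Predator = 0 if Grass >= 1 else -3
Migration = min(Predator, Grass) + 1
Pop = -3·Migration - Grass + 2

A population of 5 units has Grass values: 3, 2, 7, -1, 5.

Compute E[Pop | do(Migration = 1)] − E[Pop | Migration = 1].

1.05

Under do(Migration=1), Migration's equation is replaced by Migration=1 for every unit. Per-unit Pop: -4, -3, -8, 0, -6. Mean = -4.2.
Conditioning on Migration=1 selects the 4 unit(s) with Grass ∈ {3, 2, 7, 5}. Their Pop values: -4, -3, -8, -6. Mean = -5.25.
Difference = -4.2 − (-5.25) = 1.05.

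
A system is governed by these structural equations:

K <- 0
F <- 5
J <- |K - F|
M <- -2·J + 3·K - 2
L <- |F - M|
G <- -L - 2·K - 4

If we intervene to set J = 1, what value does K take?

0

Under do(J=1), the mechanism J <- |K - F| is discarded; J is fixed at 1.
K is not downstream of the intervention, so its value is determined by the original equations.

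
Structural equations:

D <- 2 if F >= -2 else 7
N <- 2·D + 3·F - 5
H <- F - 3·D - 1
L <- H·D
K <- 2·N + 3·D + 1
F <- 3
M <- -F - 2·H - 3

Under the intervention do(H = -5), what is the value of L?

The intervention breaks the incoming arrows to H: H <- F - 3·D - 1 no longer applies, and H = -5.
D = 2 if F >= -2 else 7  [with F=3]  = 2
L = H·D  [with H=-5, D=2]  = -10

-10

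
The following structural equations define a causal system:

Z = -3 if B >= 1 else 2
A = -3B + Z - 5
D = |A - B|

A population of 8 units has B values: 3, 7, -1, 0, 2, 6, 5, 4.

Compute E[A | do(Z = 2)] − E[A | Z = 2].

-11.25

Every unit gets Z=2 under the intervention. A values become -12, -24, 0, -3, -9, -21, -18, -15; E[A|do(Z=2)] = -12.75.
Observing Z=2 restricts to units where Z's equation naturally yields 2: B ∈ {-1, 0}. In that subpopulation A = 0, -3, mean -1.5.
Difference = -12.75 − (-1.5) = -11.25.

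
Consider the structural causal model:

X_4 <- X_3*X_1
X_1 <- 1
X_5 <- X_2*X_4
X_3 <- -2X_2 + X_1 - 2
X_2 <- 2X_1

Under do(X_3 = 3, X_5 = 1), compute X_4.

3

The joint intervention fixes X_3 = 3, X_5 = 1, removing each variable's own equation.
X_4 = X_3*X_1  [with X_3=3, X_1=1]  = 3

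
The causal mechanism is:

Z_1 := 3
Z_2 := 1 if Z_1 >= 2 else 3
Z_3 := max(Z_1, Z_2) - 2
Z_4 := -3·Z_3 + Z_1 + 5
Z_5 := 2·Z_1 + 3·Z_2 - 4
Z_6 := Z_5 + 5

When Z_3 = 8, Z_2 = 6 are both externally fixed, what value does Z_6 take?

25

Setting Z_3 = 8, Z_2 = 6 by intervention discards those variables' equations.
Z_5 = 2·Z_1 + 3·Z_2 - 4  [with Z_1=3, Z_2=6]  = 20
Z_6 = Z_5 + 5  [with Z_5=20]  = 25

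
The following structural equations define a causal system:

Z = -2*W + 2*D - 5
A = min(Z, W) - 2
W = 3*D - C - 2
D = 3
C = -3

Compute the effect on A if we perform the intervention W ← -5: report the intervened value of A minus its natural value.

14

do(W=-5) replaces the equation W = 3*D - C - 2 with the constant W = -5.
Z = -2*W + 2*D - 5  [with W=-5, D=3]  = 11
A = min(Z, W) - 2  [with Z=11, W=-5]  = -7
Without intervention: W = 3*D - C - 2  [with D=3, C=-3]  = 10; Z = -2*W + 2*D - 5  [with W=10, D=3]  = -19; A = min(Z, W) - 2  [with Z=-19, W=10]  = -21.
Change = -7 − (-21) = 14.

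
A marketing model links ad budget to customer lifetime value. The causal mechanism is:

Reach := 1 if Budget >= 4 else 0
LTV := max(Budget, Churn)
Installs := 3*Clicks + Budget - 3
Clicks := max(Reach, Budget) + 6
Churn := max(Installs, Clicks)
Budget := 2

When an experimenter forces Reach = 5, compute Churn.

do(Reach=5) replaces the equation Reach := 1 if Budget >= 4 else 0 with the constant Reach = 5.
Clicks = max(Reach, Budget) + 6  [with Reach=5, Budget=2]  = 11
Installs = 3*Clicks + Budget - 3  [with Clicks=11, Budget=2]  = 32
Churn = max(Installs, Clicks)  [with Installs=32, Clicks=11]  = 32

32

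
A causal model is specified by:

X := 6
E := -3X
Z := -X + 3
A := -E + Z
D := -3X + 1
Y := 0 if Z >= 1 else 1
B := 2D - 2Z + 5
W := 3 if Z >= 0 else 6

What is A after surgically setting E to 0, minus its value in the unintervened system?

Under do(E=0), the mechanism E := -3X is discarded; E is fixed at 0.
Z = -X + 3  [with X=6]  = -3
A = -E + Z  [with E=0, Z=-3]  = -3
Without intervention: E = -3X  [with X=6]  = -18; Z = -X + 3  [with X=6]  = -3; A = -E + Z  [with E=-18, Z=-3]  = 15.
Change = -3 − 15 = -18.

-18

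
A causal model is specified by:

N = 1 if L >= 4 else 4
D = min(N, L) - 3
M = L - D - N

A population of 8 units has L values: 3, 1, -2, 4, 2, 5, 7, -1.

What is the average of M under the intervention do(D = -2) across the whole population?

Under do(D=-2), D's equation is replaced by D=-2 for every unit. Per-unit M: 1, -1, -4, 5, 0, 6, 8, -3. Mean = 1.5.

1.5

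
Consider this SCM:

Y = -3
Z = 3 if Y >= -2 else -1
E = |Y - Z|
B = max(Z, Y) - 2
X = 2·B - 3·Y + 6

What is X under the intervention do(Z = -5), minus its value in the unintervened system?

do(Z=-5) replaces the equation Z = 3 if Y >= -2 else -1 with the constant Z = -5.
B = max(Z, Y) - 2  [with Z=-5, Y=-3]  = -5
X = 2·B - 3·Y + 6  [with B=-5, Y=-3]  = 5
Without intervention: Z = 3 if Y >= -2 else -1  [with Y=-3]  = -1; B = max(Z, Y) - 2  [with Z=-1, Y=-3]  = -3; X = 2·B - 3·Y + 6  [with B=-3, Y=-3]  = 9.
Change = 5 − 9 = -4.

-4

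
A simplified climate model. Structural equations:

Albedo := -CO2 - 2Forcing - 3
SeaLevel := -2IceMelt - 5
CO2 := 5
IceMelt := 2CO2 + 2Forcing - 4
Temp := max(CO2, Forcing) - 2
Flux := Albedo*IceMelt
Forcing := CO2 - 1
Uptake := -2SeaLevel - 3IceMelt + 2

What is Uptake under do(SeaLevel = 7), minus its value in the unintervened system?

-80

Intervening sets SeaLevel = 7 and removes its equation (SeaLevel := -2IceMelt - 5).
Forcing = CO2 - 1  [with CO2=5]  = 4
IceMelt = 2CO2 + 2Forcing - 4  [with CO2=5, Forcing=4]  = 14
Uptake = -2SeaLevel - 3IceMelt + 2  [with SeaLevel=7, IceMelt=14]  = -54
Without intervention: Forcing = CO2 - 1  [with CO2=5]  = 4; IceMelt = 2CO2 + 2Forcing - 4  [with CO2=5, Forcing=4]  = 14; SeaLevel = -2IceMelt - 5  [with IceMelt=14]  = -33; Uptake = -2SeaLevel - 3IceMelt + 2  [with SeaLevel=-33, IceMelt=14]  = 26.
Change = -54 − 26 = -80.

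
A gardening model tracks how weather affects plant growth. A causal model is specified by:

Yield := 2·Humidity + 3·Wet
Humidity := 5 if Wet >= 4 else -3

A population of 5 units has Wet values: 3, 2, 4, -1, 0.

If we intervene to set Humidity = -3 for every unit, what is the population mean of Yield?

-1.2

The intervention sets Humidity=-3 in all 5 units regardless of Wet. Recomputing Yield per unit gives 3, 0, 6, -9, -6; average -1.2.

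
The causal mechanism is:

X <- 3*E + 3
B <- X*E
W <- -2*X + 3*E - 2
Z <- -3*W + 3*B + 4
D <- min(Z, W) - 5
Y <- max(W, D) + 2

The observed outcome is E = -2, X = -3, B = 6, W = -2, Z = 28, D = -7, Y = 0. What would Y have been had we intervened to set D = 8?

10

Intervening sets D = 8 and removes its equation (D <- min(Z, W) - 5).
X = 3*E + 3  [with E=-2]  = -3
W = -2*X + 3*E - 2  [with X=-3, E=-2]  = -2
Y = max(W, D) + 2  [with W=-2, D=8]  = 10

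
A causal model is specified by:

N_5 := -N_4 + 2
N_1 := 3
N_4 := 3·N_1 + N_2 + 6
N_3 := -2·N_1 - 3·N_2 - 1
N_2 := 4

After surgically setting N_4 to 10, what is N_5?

-8

Intervening sets N_4 = 10 and removes its equation (N_4 := 3·N_1 + N_2 + 6).
N_5 = -N_4 + 2  [with N_4=10]  = -8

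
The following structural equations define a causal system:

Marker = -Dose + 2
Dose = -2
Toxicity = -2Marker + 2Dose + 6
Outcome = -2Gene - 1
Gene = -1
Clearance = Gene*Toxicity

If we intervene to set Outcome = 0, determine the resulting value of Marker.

do(Outcome=0) replaces the equation Outcome = -2Gene - 1 with the constant Outcome = 0.
Marker is not downstream of the intervention, so its value is determined by the original equations.
Marker = -Dose + 2  [with Dose=-2]  = 4

4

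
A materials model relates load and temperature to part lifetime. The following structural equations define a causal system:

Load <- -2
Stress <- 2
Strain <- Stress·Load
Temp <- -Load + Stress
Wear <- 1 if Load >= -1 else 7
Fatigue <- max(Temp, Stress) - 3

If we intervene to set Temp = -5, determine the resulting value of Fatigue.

Under do(Temp=-5), the mechanism Temp <- -Load + Stress is discarded; Temp is fixed at -5.
Fatigue = max(Temp, Stress) - 3  [with Temp=-5, Stress=2]  = -1

-1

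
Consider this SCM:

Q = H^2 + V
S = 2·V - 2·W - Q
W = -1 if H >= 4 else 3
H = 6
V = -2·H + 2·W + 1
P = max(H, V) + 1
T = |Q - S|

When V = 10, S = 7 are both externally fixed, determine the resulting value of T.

Under do(V = 10, S = 7), each intervened variable's structural equation is replaced by its fixed value.
Q = H^2 + V  [with H=6, V=10]  = 46
T = |Q - S|  [with Q=46, S=7]  = 39

39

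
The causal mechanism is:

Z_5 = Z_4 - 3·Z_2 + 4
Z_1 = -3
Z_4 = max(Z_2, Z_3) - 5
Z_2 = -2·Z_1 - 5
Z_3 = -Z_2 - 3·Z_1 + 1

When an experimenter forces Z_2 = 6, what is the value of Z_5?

-13

do(Z_2=6) replaces the equation Z_2 = -2·Z_1 - 5 with the constant Z_2 = 6.
Z_3 = -Z_2 - 3·Z_1 + 1  [with Z_2=6, Z_1=-3]  = 4
Z_4 = max(Z_2, Z_3) - 5  [with Z_2=6, Z_3=4]  = 1
Z_5 = Z_4 - 3·Z_2 + 4  [with Z_4=1, Z_2=6]  = -13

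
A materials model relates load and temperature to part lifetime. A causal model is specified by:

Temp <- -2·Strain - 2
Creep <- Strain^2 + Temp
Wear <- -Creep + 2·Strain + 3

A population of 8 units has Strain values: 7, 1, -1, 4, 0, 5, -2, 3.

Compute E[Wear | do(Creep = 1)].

Every unit gets Creep=1 under the intervention. Wear values become 16, 4, 0, 10, 2, 12, -2, 8; E[Wear|do(Creep=1)] = 6.25.

6.25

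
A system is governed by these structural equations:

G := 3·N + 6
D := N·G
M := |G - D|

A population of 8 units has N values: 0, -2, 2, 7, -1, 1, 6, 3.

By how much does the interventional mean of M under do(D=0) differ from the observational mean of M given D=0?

9

Under do(D=0), D's equation is replaced by D=0 for every unit. Per-unit M: 6, 0, 12, 27, 3, 9, 24, 15. Mean = 12.
E[M|D=0] averages over only the 2 units with D=0 (N = 0, -2): M = 6, 0, mean 3.
Difference = 12 − 3 = 9.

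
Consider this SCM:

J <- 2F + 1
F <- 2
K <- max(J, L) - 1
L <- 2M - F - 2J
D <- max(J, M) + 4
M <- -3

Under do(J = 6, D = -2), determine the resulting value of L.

-20

Setting J = 6, D = -2 by intervention discards those variables' equations.
L = 2M - F - 2J  [with M=-3, F=2, J=6]  = -20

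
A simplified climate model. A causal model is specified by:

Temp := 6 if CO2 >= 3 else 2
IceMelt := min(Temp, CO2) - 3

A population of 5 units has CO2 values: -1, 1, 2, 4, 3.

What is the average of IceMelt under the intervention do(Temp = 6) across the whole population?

Every unit gets Temp=6 under the intervention. IceMelt values become -4, -2, -1, 1, 0; E[IceMelt|do(Temp=6)] = -1.2.

-1.2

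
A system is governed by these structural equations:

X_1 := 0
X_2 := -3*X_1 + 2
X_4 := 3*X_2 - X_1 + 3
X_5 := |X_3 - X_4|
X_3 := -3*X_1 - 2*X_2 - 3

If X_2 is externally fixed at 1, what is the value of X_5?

11

do(X_2=1) replaces the equation X_2 := -3*X_1 + 2 with the constant X_2 = 1.
X_3 = -3*X_1 - 2*X_2 - 3  [with X_1=0, X_2=1]  = -5
X_4 = 3*X_2 - X_1 + 3  [with X_2=1, X_1=0]  = 6
X_5 = |X_3 - X_4|  [with X_3=-5, X_4=6]  = 11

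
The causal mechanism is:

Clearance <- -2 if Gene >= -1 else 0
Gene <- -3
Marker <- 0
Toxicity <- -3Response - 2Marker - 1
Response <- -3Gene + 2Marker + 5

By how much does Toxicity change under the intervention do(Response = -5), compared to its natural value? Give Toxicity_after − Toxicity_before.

57

The intervention breaks the incoming arrows to Response: Response <- -3Gene + 2Marker + 5 no longer applies, and Response = -5.
Toxicity = -3Response - 2Marker - 1  [with Response=-5, Marker=0]  = 14
Without intervention: Response = -3Gene + 2Marker + 5  [with Gene=-3, Marker=0]  = 14; Toxicity = -3Response - 2Marker - 1  [with Response=14, Marker=0]  = -43.
Change = 14 − (-43) = 57.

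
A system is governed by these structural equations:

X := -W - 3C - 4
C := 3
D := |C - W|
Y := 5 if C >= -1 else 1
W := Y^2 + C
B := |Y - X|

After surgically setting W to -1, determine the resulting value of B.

The intervention breaks the incoming arrows to W: W := Y^2 + C no longer applies, and W = -1.
Y = 5 if C >= -1 else 1  [with C=3]  = 5
X = -W - 3C - 4  [with W=-1, C=3]  = -12
B = |Y - X|  [with Y=5, X=-12]  = 17

17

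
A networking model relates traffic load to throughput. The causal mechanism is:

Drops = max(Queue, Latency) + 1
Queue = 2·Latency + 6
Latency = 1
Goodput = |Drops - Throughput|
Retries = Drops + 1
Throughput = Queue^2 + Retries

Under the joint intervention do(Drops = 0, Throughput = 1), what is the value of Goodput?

1

Setting Drops = 0, Throughput = 1 by intervention discards those variables' equations.
Goodput = |Drops - Throughput|  [with Drops=0, Throughput=1]  = 1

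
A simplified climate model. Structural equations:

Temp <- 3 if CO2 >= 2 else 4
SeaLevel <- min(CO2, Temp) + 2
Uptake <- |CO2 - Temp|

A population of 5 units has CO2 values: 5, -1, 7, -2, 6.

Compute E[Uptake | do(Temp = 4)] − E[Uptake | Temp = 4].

-2.1

Under do(Temp=4), Temp's equation is replaced by Temp=4 for every unit. Per-unit Uptake: 1, 5, 3, 6, 2. Mean = 3.4.
E[Uptake|Temp=4] averages over only the 2 units with Temp=4 (CO2 = -1, -2): Uptake = 5, 6, mean 5.5.
Difference = 3.4 − 5.5 = -2.1.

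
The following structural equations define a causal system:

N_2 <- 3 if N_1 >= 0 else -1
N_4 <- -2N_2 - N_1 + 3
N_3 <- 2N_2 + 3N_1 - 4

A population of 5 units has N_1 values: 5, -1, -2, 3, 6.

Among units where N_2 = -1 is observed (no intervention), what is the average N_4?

Observing N_2=-1 restricts to units where N_2's equation naturally yields -1: N_1 ∈ {-1, -2}. In that subpopulation N_4 = 6, 7, mean 6.5.

6.5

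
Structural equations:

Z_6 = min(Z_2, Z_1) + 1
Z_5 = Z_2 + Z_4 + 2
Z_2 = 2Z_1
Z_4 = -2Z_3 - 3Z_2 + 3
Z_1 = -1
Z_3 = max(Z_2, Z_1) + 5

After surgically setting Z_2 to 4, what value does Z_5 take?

do(Z_2=4) replaces the equation Z_2 = 2Z_1 with the constant Z_2 = 4.
Z_3 = max(Z_2, Z_1) + 5  [with Z_2=4, Z_1=-1]  = 9
Z_4 = -2Z_3 - 3Z_2 + 3  [with Z_3=9, Z_2=4]  = -27
Z_5 = Z_2 + Z_4 + 2  [with Z_2=4, Z_4=-27]  = -21

-21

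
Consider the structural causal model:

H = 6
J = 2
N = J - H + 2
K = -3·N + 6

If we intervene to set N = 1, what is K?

The intervention breaks the incoming arrows to N: N = J - H + 2 no longer applies, and N = 1.
K = -3·N + 6  [with N=1]  = 3

3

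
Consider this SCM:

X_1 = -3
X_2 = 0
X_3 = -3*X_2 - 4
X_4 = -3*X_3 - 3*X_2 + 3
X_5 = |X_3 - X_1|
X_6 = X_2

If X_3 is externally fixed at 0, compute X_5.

3

do(X_3=0) replaces the equation X_3 = -3*X_2 - 4 with the constant X_3 = 0.
X_5 = |X_3 - X_1|  [with X_3=0, X_1=-3]  = 3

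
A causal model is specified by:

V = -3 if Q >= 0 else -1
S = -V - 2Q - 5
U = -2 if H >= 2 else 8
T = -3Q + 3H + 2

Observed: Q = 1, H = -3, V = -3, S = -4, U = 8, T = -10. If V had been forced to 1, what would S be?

-8

The intervention breaks the incoming arrows to V: V = -3 if Q >= 0 else -1 no longer applies, and V = 1.
S = -V - 2Q - 5  [with V=1, Q=1]  = -8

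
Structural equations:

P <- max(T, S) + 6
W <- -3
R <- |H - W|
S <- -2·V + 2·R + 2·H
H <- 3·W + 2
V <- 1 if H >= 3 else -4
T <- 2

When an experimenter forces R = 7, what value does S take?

8

Under do(R=7), the mechanism R <- |H - W| is discarded; R is fixed at 7.
H = 3·W + 2  [with W=-3]  = -7
V = 1 if H >= 3 else -4  [with H=-7]  = -4
S = -2·V + 2·R + 2·H  [with V=-4, R=7, H=-7]  = 8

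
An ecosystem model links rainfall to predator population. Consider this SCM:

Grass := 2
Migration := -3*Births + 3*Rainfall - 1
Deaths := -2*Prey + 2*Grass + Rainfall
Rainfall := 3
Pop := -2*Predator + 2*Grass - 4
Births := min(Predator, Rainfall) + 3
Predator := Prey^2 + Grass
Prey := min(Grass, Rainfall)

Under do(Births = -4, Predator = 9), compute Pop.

-18

Under do(Births = -4, Predator = 9), each intervened variable's structural equation is replaced by its fixed value.
Pop = -2*Predator + 2*Grass - 4  [with Predator=9, Grass=2]  = -18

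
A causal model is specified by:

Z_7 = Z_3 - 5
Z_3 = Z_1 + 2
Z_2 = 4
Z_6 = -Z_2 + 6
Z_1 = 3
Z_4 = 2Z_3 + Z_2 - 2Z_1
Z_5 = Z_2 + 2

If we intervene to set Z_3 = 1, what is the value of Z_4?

0

The intervention breaks the incoming arrows to Z_3: Z_3 = Z_1 + 2 no longer applies, and Z_3 = 1.
Z_4 = 2Z_3 + Z_2 - 2Z_1  [with Z_3=1, Z_2=4, Z_1=3]  = 0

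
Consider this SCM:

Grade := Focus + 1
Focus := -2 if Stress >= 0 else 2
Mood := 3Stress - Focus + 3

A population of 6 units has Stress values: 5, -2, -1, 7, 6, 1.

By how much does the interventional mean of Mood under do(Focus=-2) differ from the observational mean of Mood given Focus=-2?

Under do(Focus=-2), Focus's equation is replaced by Focus=-2 for every unit. Per-unit Mood: 20, -1, 2, 26, 23, 8. Mean = 13.
Observing Focus=-2 restricts to units where Focus's equation naturally yields -2: Stress ∈ {5, 7, 6, 1}. In that subpopulation Mood = 20, 26, 23, 8, mean 19.25.
Difference = 13 − 19.25 = -6.25.

-6.25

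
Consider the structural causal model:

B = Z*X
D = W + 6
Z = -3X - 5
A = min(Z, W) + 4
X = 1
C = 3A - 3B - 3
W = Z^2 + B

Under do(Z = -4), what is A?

0

do(Z=-4) replaces the equation Z = -3X - 5 with the constant Z = -4.
B = Z*X  [with Z=-4, X=1]  = -4
W = Z^2 + B  [with Z=-4, B=-4]  = 12
A = min(Z, W) + 4  [with Z=-4, W=12]  = 0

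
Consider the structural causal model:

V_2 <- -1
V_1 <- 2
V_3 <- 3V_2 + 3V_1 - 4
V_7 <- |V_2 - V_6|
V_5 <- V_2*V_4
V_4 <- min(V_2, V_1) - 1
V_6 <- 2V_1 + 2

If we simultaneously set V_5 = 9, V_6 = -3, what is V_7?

2

Under do(V_5 = 9, V_6 = -3), each intervened variable's structural equation is replaced by its fixed value.
V_7 = |V_2 - V_6|  [with V_2=-1, V_6=-3]  = 2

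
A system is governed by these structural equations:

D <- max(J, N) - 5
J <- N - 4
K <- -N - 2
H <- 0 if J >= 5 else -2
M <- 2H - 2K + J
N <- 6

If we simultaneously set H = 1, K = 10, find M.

-16

The joint intervention fixes H = 1, K = 10, removing each variable's own equation.
J = N - 4  [with N=6]  = 2
M = 2H - 2K + J  [with H=1, K=10, J=2]  = -16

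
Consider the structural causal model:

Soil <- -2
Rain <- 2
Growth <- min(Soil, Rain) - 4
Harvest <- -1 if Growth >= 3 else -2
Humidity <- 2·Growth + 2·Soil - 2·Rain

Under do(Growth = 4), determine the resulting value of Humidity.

The intervention breaks the incoming arrows to Growth: Growth <- min(Soil, Rain) - 4 no longer applies, and Growth = 4.
Humidity = 2·Growth + 2·Soil - 2·Rain  [with Growth=4, Soil=-2, Rain=2]  = 0

0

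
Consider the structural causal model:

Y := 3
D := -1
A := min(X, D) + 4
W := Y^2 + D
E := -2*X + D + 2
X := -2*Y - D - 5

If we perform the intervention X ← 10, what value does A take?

do(X=10) replaces the equation X := -2*Y - D - 5 with the constant X = 10.
A = min(X, D) + 4  [with X=10, D=-1]  = 3

3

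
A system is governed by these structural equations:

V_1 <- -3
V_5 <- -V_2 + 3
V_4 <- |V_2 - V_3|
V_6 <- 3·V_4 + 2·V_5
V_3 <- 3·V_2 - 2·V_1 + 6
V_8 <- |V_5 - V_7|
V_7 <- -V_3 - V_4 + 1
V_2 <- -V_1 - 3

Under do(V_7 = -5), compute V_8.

8

do(V_7=-5) replaces the equation V_7 <- -V_3 - V_4 + 1 with the constant V_7 = -5.
V_2 = -V_1 - 3  [with V_1=-3]  = 0
V_5 = -V_2 + 3  [with V_2=0]  = 3
V_8 = |V_5 - V_7|  [with V_5=3, V_7=-5]  = 8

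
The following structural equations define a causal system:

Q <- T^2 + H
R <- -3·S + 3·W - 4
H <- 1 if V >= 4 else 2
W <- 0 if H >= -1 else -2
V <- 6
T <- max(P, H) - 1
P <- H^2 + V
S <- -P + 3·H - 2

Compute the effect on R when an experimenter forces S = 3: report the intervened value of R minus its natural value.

The intervention breaks the incoming arrows to S: S <- -P + 3·H - 2 no longer applies, and S = 3.
H = 1 if V >= 4 else 2  [with V=6]  = 1
W = 0 if H >= -1 else -2  [with H=1]  = 0
R = -3·S + 3·W - 4  [with S=3, W=0]  = -13
Without intervention: H = 1 if V >= 4 else 2  [with V=6]  = 1; P = H^2 + V  [with H=1, V=6]  = 7; S = -P + 3·H - 2  [with P=7, H=1]  = -6; W = 0 if H >= -1 else -2  [with H=1]  = 0; R = -3·S + 3·W - 4  [with S=-6, W=0]  = 14.
Change = -13 − 14 = -27.

-27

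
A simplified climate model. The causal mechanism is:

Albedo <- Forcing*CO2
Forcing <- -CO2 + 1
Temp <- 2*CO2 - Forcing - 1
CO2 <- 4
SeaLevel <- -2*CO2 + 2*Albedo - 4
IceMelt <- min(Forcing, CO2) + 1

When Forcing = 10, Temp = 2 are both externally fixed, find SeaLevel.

Under do(Forcing = 10, Temp = 2), each intervened variable's structural equation is replaced by its fixed value.
Albedo = Forcing*CO2  [with Forcing=10, CO2=4]  = 40
SeaLevel = -2*CO2 + 2*Albedo - 4  [with CO2=4, Albedo=40]  = 68

68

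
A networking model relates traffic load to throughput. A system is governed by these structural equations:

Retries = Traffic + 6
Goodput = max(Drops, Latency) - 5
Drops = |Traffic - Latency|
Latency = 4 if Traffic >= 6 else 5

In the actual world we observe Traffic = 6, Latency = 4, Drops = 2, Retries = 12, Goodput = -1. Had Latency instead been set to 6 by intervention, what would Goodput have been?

do(Latency=6) replaces the equation Latency = 4 if Traffic >= 6 else 5 with the constant Latency = 6.
Drops = |Traffic - Latency|  [with Traffic=6, Latency=6]  = 0
Goodput = max(Drops, Latency) - 5  [with Drops=0, Latency=6]  = 1

1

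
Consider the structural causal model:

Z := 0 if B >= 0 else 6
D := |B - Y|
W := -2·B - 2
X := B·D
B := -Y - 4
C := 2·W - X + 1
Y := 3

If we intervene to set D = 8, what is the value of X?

-56

do(D=8) replaces the equation D := |B - Y| with the constant D = 8.
B = -Y - 4  [with Y=3]  = -7
X = B·D  [with B=-7, D=8]  = -56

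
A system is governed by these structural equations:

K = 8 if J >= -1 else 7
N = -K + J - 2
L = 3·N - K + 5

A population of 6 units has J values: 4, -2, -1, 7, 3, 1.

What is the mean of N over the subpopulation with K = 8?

-7.2

Observing K=8 restricts to units where K's equation naturally yields 8: J ∈ {4, -1, 7, 3, 1}. In that subpopulation N = -6, -11, -3, -7, -9, mean -7.2.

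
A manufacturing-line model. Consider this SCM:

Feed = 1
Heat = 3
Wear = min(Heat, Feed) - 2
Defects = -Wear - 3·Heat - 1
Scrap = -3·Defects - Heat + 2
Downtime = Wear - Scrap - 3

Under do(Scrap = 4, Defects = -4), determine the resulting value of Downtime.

Setting Scrap = 4, Defects = -4 by intervention discards those variables' equations.
Wear = min(Heat, Feed) - 2  [with Heat=3, Feed=1]  = -1
Downtime = Wear - Scrap - 3  [with Wear=-1, Scrap=4]  = -8

-8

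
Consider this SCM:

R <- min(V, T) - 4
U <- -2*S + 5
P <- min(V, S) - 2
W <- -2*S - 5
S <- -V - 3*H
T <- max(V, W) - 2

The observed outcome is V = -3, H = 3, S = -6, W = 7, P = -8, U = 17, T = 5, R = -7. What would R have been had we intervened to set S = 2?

The intervention breaks the incoming arrows to S: S <- -V - 3*H no longer applies, and S = 2.
W = -2*S - 5  [with S=2]  = -9
T = max(V, W) - 2  [with V=-3, W=-9]  = -5
R = min(V, T) - 4  [with V=-3, T=-5]  = -9

-9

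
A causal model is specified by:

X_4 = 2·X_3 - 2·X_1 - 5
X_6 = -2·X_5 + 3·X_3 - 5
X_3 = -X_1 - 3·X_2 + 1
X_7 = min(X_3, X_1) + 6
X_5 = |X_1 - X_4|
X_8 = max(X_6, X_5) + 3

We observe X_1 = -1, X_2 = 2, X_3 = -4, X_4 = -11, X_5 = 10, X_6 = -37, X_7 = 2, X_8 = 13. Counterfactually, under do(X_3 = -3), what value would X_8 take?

The intervention breaks the incoming arrows to X_3: X_3 = -X_1 - 3·X_2 + 1 no longer applies, and X_3 = -3.
X_4 = 2·X_3 - 2·X_1 - 5  [with X_3=-3, X_1=-1]  = -9
X_5 = |X_1 - X_4|  [with X_1=-1, X_4=-9]  = 8
X_6 = -2·X_5 + 3·X_3 - 5  [with X_5=8, X_3=-3]  = -30
X_8 = max(X_6, X_5) + 3  [with X_6=-30, X_5=8]  = 11

11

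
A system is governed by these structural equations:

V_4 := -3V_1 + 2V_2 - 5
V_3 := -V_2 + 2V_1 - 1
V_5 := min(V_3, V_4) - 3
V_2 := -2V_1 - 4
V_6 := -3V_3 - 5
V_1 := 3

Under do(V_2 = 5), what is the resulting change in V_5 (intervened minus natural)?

30

do(V_2=5) replaces the equation V_2 := -2V_1 - 4 with the constant V_2 = 5.
V_3 = -V_2 + 2V_1 - 1  [with V_2=5, V_1=3]  = 0
V_4 = -3V_1 + 2V_2 - 5  [with V_1=3, V_2=5]  = -4
V_5 = min(V_3, V_4) - 3  [with V_3=0, V_4=-4]  = -7
Without intervention: V_2 = -2V_1 - 4  [with V_1=3]  = -10; V_3 = -V_2 + 2V_1 - 1  [with V_2=-10, V_1=3]  = 15; V_4 = -3V_1 + 2V_2 - 5  [with V_1=3, V_2=-10]  = -34; V_5 = min(V_3, V_4) - 3  [with V_3=15, V_4=-34]  = -37.
Change = -7 − (-37) = 30.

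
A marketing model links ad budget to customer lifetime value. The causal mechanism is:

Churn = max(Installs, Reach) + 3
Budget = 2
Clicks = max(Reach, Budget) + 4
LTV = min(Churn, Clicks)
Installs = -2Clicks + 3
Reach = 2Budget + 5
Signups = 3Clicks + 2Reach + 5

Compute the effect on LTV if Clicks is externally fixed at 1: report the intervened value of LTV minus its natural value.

-11

The intervention breaks the incoming arrows to Clicks: Clicks = max(Reach, Budget) + 4 no longer applies, and Clicks = 1.
Reach = 2Budget + 5  [with Budget=2]  = 9
Installs = -2Clicks + 3  [with Clicks=1]  = 1
Churn = max(Installs, Reach) + 3  [with Installs=1, Reach=9]  = 12
LTV = min(Churn, Clicks)  [with Churn=12, Clicks=1]  = 1
Without intervention: Reach = 2Budget + 5  [with Budget=2]  = 9; Clicks = max(Reach, Budget) + 4  [with Reach=9, Budget=2]  = 13; Installs = -2Clicks + 3  [with Clicks=13]  = -23; Churn = max(Installs, Reach) + 3  [with Installs=-23, Reach=9]  = 12; LTV = min(Churn, Clicks)  [with Churn=12, Clicks=13]  = 12.
Change = 1 − 12 = -11.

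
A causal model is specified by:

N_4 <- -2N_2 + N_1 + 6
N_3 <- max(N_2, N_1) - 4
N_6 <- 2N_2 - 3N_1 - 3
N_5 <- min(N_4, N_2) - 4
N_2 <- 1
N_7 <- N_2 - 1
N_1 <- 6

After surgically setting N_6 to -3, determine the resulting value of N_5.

do(N_6=-3) replaces the equation N_6 <- 2N_2 - 3N_1 - 3 with the constant N_6 = -3.
Since N_5 is not a descendant of the intervened variable, it is unaffected.
N_4 = -2N_2 + N_1 + 6  [with N_2=1, N_1=6]  = 10
N_5 = min(N_4, N_2) - 4  [with N_4=10, N_2=1]  = -3

-3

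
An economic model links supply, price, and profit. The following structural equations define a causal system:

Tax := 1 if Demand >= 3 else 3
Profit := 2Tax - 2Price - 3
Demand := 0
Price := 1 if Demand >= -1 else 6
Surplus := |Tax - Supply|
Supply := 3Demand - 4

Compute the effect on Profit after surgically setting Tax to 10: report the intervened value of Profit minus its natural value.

14

Intervening sets Tax = 10 and removes its equation (Tax := 1 if Demand >= 3 else 3).
Price = 1 if Demand >= -1 else 6  [with Demand=0]  = 1
Profit = 2Tax - 2Price - 3  [with Tax=10, Price=1]  = 15
Without intervention: Price = 1 if Demand >= -1 else 6  [with Demand=0]  = 1; Tax = 1 if Demand >= 3 else 3  [with Demand=0]  = 3; Profit = 2Tax - 2Price - 3  [with Tax=3, Price=1]  = 1.
Change = 15 − 1 = 14.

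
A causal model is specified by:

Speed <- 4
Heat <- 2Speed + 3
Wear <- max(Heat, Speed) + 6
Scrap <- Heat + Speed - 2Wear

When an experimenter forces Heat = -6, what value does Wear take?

10

The intervention breaks the incoming arrows to Heat: Heat <- 2Speed + 3 no longer applies, and Heat = -6.
Wear = max(Heat, Speed) + 6  [with Heat=-6, Speed=4]  = 10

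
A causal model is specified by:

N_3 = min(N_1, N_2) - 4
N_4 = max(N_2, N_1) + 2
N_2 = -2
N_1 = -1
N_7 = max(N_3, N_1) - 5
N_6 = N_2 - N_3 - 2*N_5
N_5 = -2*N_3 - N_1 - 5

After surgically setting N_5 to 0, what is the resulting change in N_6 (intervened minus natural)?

The intervention breaks the incoming arrows to N_5: N_5 = -2*N_3 - N_1 - 5 no longer applies, and N_5 = 0.
N_3 = min(N_1, N_2) - 4  [with N_1=-1, N_2=-2]  = -6
N_6 = N_2 - N_3 - 2*N_5  [with N_2=-2, N_3=-6, N_5=0]  = 4
Without intervention: N_3 = min(N_1, N_2) - 4  [with N_1=-1, N_2=-2]  = -6; N_5 = -2*N_3 - N_1 - 5  [with N_3=-6, N_1=-1]  = 8; N_6 = N_2 - N_3 - 2*N_5  [with N_2=-2, N_3=-6, N_5=8]  = -12.
Change = 4 − (-12) = 16.

16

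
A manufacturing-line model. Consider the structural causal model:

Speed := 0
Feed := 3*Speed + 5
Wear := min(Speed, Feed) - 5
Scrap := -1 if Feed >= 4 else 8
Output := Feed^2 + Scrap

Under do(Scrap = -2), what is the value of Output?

23

Intervening sets Scrap = -2 and removes its equation (Scrap := -1 if Feed >= 4 else 8).
Feed = 3*Speed + 5  [with Speed=0]  = 5
Output = Feed^2 + Scrap  [with Feed=5, Scrap=-2]  = 23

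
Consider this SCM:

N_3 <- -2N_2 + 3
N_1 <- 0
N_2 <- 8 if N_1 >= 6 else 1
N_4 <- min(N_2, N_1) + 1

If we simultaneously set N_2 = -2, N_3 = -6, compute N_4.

-1

Setting N_2 = -2, N_3 = -6 by intervention discards those variables' equations.
N_4 = min(N_2, N_1) + 1  [with N_2=-2, N_1=0]  = -1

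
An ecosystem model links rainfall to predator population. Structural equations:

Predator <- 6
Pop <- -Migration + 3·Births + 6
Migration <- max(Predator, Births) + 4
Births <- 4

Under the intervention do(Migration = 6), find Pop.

The intervention breaks the incoming arrows to Migration: Migration <- max(Predator, Births) + 4 no longer applies, and Migration = 6.
Pop = -Migration + 3·Births + 6  [with Migration=6, Births=4]  = 12

12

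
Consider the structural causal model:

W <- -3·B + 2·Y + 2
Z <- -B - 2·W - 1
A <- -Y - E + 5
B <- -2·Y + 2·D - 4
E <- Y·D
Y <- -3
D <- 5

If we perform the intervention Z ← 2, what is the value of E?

-15

do(Z=2) replaces the equation Z <- -B - 2·W - 1 with the constant Z = 2.
No directed path runs from Z to E, so E keeps its natural value.
E = Y·D  [with Y=-3, D=5]  = -15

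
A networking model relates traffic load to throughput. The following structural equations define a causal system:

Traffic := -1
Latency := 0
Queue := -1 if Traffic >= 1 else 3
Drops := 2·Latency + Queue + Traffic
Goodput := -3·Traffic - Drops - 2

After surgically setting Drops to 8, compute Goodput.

Intervening sets Drops = 8 and removes its equation (Drops := 2·Latency + Queue + Traffic).
Goodput = -3·Traffic - Drops - 2  [with Traffic=-1, Drops=8]  = -7

-7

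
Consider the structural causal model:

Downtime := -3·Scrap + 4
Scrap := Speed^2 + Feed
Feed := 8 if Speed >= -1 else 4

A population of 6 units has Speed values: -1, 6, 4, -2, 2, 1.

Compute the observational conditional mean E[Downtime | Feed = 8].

Conditioning on Feed=8 selects the 5 unit(s) with Speed ∈ {-1, 6, 4, 2, 1}. Their Downtime values: -23, -128, -68, -32, -23. Mean = -54.8.

-54.8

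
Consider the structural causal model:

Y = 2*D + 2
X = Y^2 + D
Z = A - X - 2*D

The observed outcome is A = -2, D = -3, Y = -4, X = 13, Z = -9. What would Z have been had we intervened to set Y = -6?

-29

do(Y=-6) replaces the equation Y = 2*D + 2 with the constant Y = -6.
X = Y^2 + D  [with Y=-6, D=-3]  = 33
Z = A - X - 2*D  [with A=-2, X=33, D=-3]  = -29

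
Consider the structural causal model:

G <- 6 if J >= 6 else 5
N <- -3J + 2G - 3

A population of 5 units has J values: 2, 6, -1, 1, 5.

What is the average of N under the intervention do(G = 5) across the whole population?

Every unit gets G=5 under the intervention. N values become 1, -11, 10, 4, -8; E[N|do(G=5)] = -0.8.

-0.8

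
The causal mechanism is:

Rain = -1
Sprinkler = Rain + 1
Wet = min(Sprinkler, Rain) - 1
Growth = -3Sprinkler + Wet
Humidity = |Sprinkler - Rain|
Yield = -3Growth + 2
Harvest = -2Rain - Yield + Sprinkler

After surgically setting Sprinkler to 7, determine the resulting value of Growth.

Under do(Sprinkler=7), the mechanism Sprinkler = Rain + 1 is discarded; Sprinkler is fixed at 7.
Wet = min(Sprinkler, Rain) - 1  [with Sprinkler=7, Rain=-1]  = -2
Growth = -3Sprinkler + Wet  [with Sprinkler=7, Wet=-2]  = -23

-23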